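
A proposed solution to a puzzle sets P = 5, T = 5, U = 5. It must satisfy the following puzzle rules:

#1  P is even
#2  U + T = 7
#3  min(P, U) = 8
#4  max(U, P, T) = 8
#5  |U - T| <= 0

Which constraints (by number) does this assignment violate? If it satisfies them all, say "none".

#1 P = 5 is odd  false
#2 U + T = 5 + 5 = 10, not 7  false
#3 min(5, 5) = 5, not 8  false
#4 max(5, 5, 5) = 5, not 8  false
#5 |5 - 5| = 0; 0 ≤ 0  true

Constraints 1, 2, 3, and 4 do not hold.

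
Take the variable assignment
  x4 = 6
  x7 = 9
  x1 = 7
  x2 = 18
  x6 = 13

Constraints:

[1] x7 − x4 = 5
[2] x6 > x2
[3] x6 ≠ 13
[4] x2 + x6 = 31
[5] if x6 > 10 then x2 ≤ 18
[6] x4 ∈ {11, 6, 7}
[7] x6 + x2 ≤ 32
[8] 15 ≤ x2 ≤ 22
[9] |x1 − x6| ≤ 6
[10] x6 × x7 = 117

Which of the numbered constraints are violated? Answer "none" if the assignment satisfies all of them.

The assignment fails constraints 1, 2, and 3.

[1] x7 − x4 = 9 − 6 = 3, not 5 — does not hold.
[2] x6 = 13, x2 = 18; 13 ≤ 18 (want >) — does not hold.
[3] x6 = 13, but 13 is required to differ — does not hold.
[4] x2 + x6 = 18 + 13 = 31 — holds.
[5] x6 = 13 > 10, so we need x2 ≤ 18; x2 = 18 ≤ 18 — holds.
[6] x4 = 6 is in {11, 6, 7} — holds.
[7] x6 + x2 = 13 + 18 = 31; 31 ≤ 32 — holds.
[8] x2 = 18 lies in [15, 22] — holds.
[9] |7 − 13| = 6; 6 ≤ 6 — holds.
[10] x6 × x7 = 13 × 9 = 117 — holds.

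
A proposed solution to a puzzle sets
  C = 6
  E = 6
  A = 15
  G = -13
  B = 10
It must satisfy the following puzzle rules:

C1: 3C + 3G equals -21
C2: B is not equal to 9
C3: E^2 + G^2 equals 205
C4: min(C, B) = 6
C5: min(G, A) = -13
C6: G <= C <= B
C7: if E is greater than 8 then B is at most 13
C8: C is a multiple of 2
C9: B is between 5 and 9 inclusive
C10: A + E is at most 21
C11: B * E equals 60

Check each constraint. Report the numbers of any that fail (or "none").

Violated: 9.

C1: 3C + 3G = 3(6) + 3(-13) = -21 — holds.
C2: B = 10, and 10 ≠ 9 — holds.
C3: E^2 + G^2 = 6^2 + (-13)^2 = 36 + 169 = 205 — holds.
C4: min(6, 10) = 6 — holds.
C5: min(-13, 15) = -13 — holds.
C6: values -13 <= 6 <= 10 — holds.
C7: E = 6, not > 8; antecedent false, conditional vacuously true — holds.
C8: 6 / 2 = 3, so 2 divides 6 — holds.
C9: B = 10 is outside [5, 9] — does not hold.
C10: A + E = 15 + 6 = 21; 21 ≤ 21 — holds.
C11: B * E = 10 * 6 = 60 — holds.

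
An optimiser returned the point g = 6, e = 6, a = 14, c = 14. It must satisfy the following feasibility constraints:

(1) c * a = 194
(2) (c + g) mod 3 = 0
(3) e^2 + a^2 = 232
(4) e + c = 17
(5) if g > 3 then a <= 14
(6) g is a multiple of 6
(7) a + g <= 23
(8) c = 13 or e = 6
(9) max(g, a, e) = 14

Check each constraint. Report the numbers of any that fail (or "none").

No — constraints 1, 2, and 4 are not satisfied.

(1) c * a = 14 * 14 = 196, not 194 — violated.
(2) c + g = 20; 20 mod 3 = 2, not 0 — violated.
(3) e^2 + a^2 = 6^2 + 14^2 = 36 + 196 = 232 — satisfied.
(4) e + c = 6 + 14 = 20, not 17 — violated.
(5) g = 6 > 3, so we need a ≤ 14; a = 14 ≤ 14 — satisfied.
(6) 6 / 6 = 1, so 6 divides 6 — satisfied.
(7) a + g = 14 + 6 = 20; 20 ≤ 23 — satisfied.
(8) c = 14 ≠ 13, but e = 6 = 6 (second disjunct) — satisfied.
(9) max(6, 14, 6) = 14 — satisfied.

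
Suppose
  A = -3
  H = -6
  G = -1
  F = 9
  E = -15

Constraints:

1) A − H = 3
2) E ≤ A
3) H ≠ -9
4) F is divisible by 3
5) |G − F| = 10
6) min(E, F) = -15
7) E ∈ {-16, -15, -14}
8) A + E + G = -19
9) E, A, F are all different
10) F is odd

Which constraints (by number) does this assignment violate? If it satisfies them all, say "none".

1) A − H = -3 − (-6) = 3 — satisfied.
2) E = -15, A = -3; -15 ≤ -3 — satisfied.
3) H = -6, and -6 ≠ -9 — satisfied.
4) 9 / 3 = 3, so 3 divides 9 — satisfied.
5) |-1 − 9| = 10 — satisfied.
6) min(-15, 9) = -15 — satisfied.
7) E = -15 is in {-16, -15, -14} — satisfied.
8) A + E + G = -3 + (-15) + (-1) = -19 — satisfied.
9) values -15, -3, 9 are pairwise distinct — satisfied.
10) F = 9 is odd — satisfied.

The assignment satisfies every constraint.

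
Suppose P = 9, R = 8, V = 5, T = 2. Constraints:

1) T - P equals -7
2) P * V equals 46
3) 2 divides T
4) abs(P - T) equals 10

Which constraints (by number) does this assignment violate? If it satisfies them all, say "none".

Constraints 2, 4 are violated.

1) T - P = 2 - 9 = -7 — holds.
2) P * V = 9 * 5 = 45, not 46 — does not hold.
3) 2 / 2 = 1, so 2 divides 2 — holds.
4) abs(9 - 2) = 7, not 10 — does not hold.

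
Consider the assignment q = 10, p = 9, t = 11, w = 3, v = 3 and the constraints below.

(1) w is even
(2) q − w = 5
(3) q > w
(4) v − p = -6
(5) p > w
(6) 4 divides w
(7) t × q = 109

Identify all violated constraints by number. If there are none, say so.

No — constraints 1, 2, 6, and 7 are not satisfied.

(1) w = 3 is odd  no
(2) q − w = 10 − 3 = 7, not 5  no
(3) q = 10, w = 3; 10 > 3  yes
(4) v − p = 3 − 9 = -6  yes
(5) p = 9, w = 3; 9 > 3  yes
(6) 3 = 4×0 + 3, so 4 does not divide 3  no
(7) t × q = 11 × 10 = 110, not 109  no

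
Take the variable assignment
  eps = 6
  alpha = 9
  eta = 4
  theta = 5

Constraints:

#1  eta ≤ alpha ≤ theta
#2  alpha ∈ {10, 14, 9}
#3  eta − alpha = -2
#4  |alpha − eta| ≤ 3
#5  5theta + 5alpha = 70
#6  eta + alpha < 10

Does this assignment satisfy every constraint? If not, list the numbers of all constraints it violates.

#1 values 4, 9, 5; alpha = 9 is not ≤ theta = 5  false
#2 alpha = 9 is in {10, 14, 9}  true
#3 eta − alpha = 4 − 9 = -5, not -2  false
#4 |9 − 4| = 5; 5 > 3, exceeds bound 3  false
#5 5theta + 5alpha = 5(5) + 5(9) = 70  true
#6 eta + alpha = 4 + 9 = 13; 13 ≥ 10, bound 10 not met  false

No — constraints 1, 3, 4, 6 are not satisfied.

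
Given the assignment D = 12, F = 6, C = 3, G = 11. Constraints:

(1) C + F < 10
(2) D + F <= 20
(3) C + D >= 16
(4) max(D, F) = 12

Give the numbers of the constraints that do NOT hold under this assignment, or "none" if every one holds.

No — constraint 3 is not satisfied.

(1) C + F = 3 + 6 = 9; 9 < 10 — satisfied.
(2) D + F = 12 + 6 = 18; 18 ≤ 20 — satisfied.
(3) C + D = 3 + 12 = 15; 15 < 16, bound 16 not met — violated.
(4) max(12, 6) = 12 — satisfied.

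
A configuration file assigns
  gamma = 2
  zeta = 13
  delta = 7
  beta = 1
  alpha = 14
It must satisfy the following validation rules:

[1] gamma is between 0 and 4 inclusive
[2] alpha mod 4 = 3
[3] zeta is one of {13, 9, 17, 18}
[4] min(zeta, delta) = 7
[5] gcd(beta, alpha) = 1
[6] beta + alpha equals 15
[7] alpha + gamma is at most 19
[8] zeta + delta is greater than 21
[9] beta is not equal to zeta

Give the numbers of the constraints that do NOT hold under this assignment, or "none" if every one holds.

No — constraints 2 and 8 are not satisfied.

[1] gamma = 2 lies in [0, 4]  yes
[2] 14 mod 4 = 2, not 3  no
[3] zeta = 13 is in {13, 9, 17, 18}  yes
[4] min(13, 7) = 7  yes
[5] gcd(1, 14) = 1  yes
[6] beta + alpha = 1 + 14 = 15  yes
[7] alpha + gamma = 14 + 2 = 16; 16 ≤ 19  yes
[8] zeta + delta = 13 + 7 = 20; 20 ≤ 21, bound 21 not met  no
[9] beta = 1, zeta = 13; distinct  yes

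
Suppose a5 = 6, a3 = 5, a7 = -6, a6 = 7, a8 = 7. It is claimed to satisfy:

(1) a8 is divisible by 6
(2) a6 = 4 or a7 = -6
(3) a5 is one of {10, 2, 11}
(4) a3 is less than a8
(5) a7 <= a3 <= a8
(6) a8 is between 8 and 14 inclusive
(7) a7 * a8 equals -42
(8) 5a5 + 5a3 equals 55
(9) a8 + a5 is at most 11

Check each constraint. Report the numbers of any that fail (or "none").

(1) 7 = 6*1 + 1, so 6 does not divide 7 — fails.
(2) a6 = 7 ≠ 4, but a7 = -6 = -6 (second disjunct) — holds.
(3) a5 = 6 is not in {10, 2, 11} — fails.
(4) a3 = 5, a8 = 7; 5 < 7 — holds.
(5) values -6 <= 5 <= 7 — holds.
(6) a8 = 7 is outside [8, 14] — fails.
(7) a7 * a8 = -6 * 7 = -42 — holds.
(8) 5a5 + 5a3 = 5(6) + 5(5) = 55 — holds.
(9) a8 + a5 = 7 + 6 = 13; 13 > 11, bound 11 not met — fails.

Constraints 1, 3, 6, 9 do not hold.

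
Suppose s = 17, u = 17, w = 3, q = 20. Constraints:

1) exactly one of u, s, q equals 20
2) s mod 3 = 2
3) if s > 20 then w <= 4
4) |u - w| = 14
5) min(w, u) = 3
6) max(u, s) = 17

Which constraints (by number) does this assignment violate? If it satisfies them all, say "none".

The assignment satisfies every constraint.

1) u=17, s=17, q=20; 1 of them equals 20  true
2) 17 mod 3 = 2  true
3) s = 17, not > 20; antecedent false, conditional vacuously true  true
4) |17 - 3| = 14  true
5) min(3, 17) = 3  true
6) max(17, 17) = 17  true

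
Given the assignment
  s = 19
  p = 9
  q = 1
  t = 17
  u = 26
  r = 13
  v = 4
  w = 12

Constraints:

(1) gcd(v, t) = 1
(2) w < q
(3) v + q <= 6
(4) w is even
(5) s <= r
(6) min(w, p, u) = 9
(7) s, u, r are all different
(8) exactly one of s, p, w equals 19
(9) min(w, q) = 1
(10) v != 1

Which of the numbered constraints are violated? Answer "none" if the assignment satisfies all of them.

(1) gcd(4, 17) = 1  ✔
(2) w = 12, q = 1; 12 ≥ 1 (want <)  ✘
(3) v + q = 4 + 1 = 5; 5 ≤ 6  ✔
(4) w = 12 is even  ✔
(5) s = 19, r = 13; 19 > 13 (want ≤)  ✘
(6) min(12, 9, 26) = 9  ✔
(7) values 19, 26, 13 are pairwise distinct  ✔
(8) s=19, p=9, w=12; 1 of them equals 19  ✔
(9) min(12, 1) = 1  ✔
(10) v = 4, and 4 ≠ 1  ✔

Constraints 2 and 5 are violated.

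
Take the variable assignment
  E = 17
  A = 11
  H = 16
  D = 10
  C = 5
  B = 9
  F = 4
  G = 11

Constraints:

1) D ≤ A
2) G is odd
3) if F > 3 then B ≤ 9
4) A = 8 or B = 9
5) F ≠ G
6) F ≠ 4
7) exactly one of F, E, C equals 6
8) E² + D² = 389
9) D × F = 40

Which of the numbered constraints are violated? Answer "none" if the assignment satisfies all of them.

Constraints 6, 7 are violated.

1) D = 10, A = 11; 10 ≤ 11  ✔
2) G = 11 is odd  ✔
3) F = 4 > 3, so we need B ≤ 9; B = 9 ≤ 9  ✔
4) A = 11 ≠ 8, but B = 9 = 9 (second disjunct)  ✔
5) F = 4, G = 11; distinct  ✔
6) F = 4, but 4 is required to differ  ✘
7) F=4, E=17, C=5; 0 of them equal 6, not exactly one  ✘
8) E² + D² = 17² + 10² = 289 + 100 = 389  ✔
9) D × F = 10 × 4 = 40  ✔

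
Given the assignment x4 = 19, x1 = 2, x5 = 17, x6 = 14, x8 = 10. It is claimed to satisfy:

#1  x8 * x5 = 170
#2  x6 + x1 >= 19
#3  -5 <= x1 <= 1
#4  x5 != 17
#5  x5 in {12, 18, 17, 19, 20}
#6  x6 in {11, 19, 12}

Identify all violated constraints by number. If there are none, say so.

#1 x8 * x5 = 10 * 17 = 170 — satisfied.
#2 x6 + x1 = 14 + 2 = 16; 16 < 19, bound 19 not met — violated.
#3 x1 = 2 is outside [-5, 1] — violated.
#4 x5 = 17, but 17 is required to differ — violated.
#5 x5 = 17 is in {12, 18, 17, 19, 20} — satisfied.
#6 x6 = 14 is not in {11, 19, 12} — violated.

The assignment fails constraints 2, 3, 4, and 6.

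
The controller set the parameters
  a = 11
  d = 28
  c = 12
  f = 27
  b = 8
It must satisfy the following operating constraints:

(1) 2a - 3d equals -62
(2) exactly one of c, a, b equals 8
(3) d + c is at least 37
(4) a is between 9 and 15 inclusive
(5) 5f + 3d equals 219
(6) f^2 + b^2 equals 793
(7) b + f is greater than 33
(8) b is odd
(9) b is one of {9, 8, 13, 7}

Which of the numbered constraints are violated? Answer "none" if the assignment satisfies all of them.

Constraint 8 does not hold.

(1) 2a - 3d = 2(11) - 3(28) = -62 — holds.
(2) c=12, a=11, b=8; 1 of them equals 8 — holds.
(3) d + c = 28 + 12 = 40; 40 ≥ 37 — holds.
(4) a = 11 lies in [9, 15] — holds.
(5) 5f + 3d = 5(27) + 3(28) = 219 — holds.
(6) f^2 + b^2 = 27^2 + 8^2 = 729 + 64 = 793 — holds.
(7) b + f = 8 + 27 = 35; 35 > 33 — holds.
(8) b = 8 is even — does not hold.
(9) b = 8 is in {9, 8, 13, 7} — holds.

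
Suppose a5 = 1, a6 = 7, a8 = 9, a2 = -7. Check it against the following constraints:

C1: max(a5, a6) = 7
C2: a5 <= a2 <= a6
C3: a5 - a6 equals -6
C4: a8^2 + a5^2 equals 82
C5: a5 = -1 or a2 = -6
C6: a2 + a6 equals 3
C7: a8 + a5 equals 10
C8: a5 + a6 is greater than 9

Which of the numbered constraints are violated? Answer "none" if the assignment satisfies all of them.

The assignment fails constraints 2, 5, 6, and 8.

C1: max(1, 7) = 7 — holds.
C2: values 1, -7, 7; a5 = 1 is not <= a2 = -7 — fails.
C3: a5 - a6 = 1 - 7 = -6 — holds.
C4: a8^2 + a5^2 = 9^2 + 1^2 = 81 + 1 = 82 — holds.
C5: a5 = 1 ≠ -1 and a2 = -7 ≠ -6; both disjuncts false — fails.
C6: a2 + a6 = -7 + 7 = 0, not 3 — fails.
C7: a8 + a5 = 9 + 1 = 10 — holds.
C8: a5 + a6 = 1 + 7 = 8; 8 ≤ 9, bound 9 not met — fails.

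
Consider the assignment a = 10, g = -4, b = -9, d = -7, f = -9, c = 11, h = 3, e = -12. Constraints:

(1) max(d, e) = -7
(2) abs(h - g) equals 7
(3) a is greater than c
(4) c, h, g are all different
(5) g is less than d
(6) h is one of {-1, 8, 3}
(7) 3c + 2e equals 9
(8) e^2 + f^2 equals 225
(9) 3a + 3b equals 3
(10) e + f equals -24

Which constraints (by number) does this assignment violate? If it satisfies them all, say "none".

(1) max(-7, -12) = -7  yes
(2) abs(3 - (-4)) = 7  yes
(3) a = 10, c = 11; 10 ≤ 11 (want >)  no
(4) values 11, 3, -4 are pairwise distinct  yes
(5) g = -4, d = -7; -4 ≥ -7 (want <)  no
(6) h = 3 is in {-1, 8, 3}  yes
(7) 3c + 2e = 3(11) + 2(-12) = 9  yes
(8) e^2 + f^2 = (-12)^2 + (-9)^2 = 144 + 81 = 225  yes
(9) 3a + 3b = 3(10) + 3(-9) = 3  yes
(10) e + f = -12 + (-9) = -21, not -24  no

Constraints 3, 5, and 10 do not hold.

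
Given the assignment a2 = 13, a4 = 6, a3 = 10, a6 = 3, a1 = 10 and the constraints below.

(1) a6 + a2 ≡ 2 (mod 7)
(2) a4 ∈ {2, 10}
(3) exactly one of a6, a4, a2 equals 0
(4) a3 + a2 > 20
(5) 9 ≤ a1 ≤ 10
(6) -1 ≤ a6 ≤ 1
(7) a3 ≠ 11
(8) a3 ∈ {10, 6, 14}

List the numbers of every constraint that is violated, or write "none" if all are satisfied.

(1) a6 + a2 = 16; 16 mod 7 = 2 — satisfied.
(2) a4 = 6 is not in {2, 10} — violated.
(3) a6=3, a4=6, a2=13; 0 of them equal 0, not exactly one — violated.
(4) a3 + a2 = 10 + 13 = 23; 23 > 20 — satisfied.
(5) a1 = 10 lies in [9, 10] — satisfied.
(6) a6 = 3 is outside [-1, 1] — violated.
(7) a3 = 10, and 10 ≠ 11 — satisfied.
(8) a3 = 10 is in {10, 6, 14} — satisfied.

No — constraints 2, 3, and 6 are not satisfied.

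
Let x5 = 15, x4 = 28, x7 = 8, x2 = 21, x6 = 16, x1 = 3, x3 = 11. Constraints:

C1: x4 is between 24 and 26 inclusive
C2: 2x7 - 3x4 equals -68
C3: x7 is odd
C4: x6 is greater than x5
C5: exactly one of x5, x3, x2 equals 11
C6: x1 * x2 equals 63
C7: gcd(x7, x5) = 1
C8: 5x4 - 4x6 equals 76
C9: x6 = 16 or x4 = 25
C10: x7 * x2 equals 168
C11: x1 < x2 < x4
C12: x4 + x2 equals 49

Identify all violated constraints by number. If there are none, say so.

Constraints 1 and 3 are violated.

C1: x4 = 28 is outside [24, 26] — fails.
C2: 2x7 - 3x4 = 2(8) - 3(28) = -68 — holds.
C3: x7 = 8 is even — fails.
C4: x6 = 16, x5 = 15; 16 > 15 — holds.
C5: x5=15, x3=11, x2=21; 1 of them equals 11 — holds.
C6: x1 * x2 = 3 * 21 = 63 — holds.
C7: gcd(8, 15) = 1 — holds.
C8: 5x4 - 4x6 = 5(28) - 4(16) = 76 — holds.
C9: x6 = 16 = 16 (first disjunct) — holds.
C10: x7 * x2 = 8 * 21 = 168 — holds.
C11: values 3 < 21 < 28 — holds.
C12: x4 + x2 = 28 + 21 = 49 — holds.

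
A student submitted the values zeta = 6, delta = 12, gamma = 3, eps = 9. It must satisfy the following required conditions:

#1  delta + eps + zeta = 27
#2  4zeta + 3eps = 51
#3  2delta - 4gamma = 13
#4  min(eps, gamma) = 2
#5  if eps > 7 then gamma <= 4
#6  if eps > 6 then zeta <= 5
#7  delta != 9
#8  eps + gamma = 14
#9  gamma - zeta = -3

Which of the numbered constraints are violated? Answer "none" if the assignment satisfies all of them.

#1 delta + eps + zeta = 12 + 9 + 6 = 27 — holds.
#2 4zeta + 3eps = 4(6) + 3(9) = 51 — holds.
#3 2delta - 4gamma = 2(12) - 4(3) = 12, not 13 — does not hold.
#4 min(9, 3) = 3, not 2 — does not hold.
#5 eps = 9 > 7, so we need gamma ≤ 4; gamma = 3 ≤ 4 — holds.
#6 eps = 9 > 6, so we need zeta ≤ 5; but zeta = 6 > 5 — does not hold.
#7 delta = 12, and 12 ≠ 9 — holds.
#8 eps + gamma = 9 + 3 = 12, not 14 — does not hold.
#9 gamma - zeta = 3 - 6 = -3 — holds.

Violated: 3, 4, 6, and 8.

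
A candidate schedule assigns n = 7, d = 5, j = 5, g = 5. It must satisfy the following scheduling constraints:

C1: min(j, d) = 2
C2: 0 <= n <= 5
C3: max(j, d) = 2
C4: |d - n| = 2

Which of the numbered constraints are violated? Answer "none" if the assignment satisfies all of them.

C1: min(5, 5) = 5, not 2  FAIL
C2: n = 7 is outside [0, 5]  FAIL
C3: max(5, 5) = 5, not 2  FAIL
C4: |5 - 7| = 2  OK

Constraints 1, 2, and 3 are violated.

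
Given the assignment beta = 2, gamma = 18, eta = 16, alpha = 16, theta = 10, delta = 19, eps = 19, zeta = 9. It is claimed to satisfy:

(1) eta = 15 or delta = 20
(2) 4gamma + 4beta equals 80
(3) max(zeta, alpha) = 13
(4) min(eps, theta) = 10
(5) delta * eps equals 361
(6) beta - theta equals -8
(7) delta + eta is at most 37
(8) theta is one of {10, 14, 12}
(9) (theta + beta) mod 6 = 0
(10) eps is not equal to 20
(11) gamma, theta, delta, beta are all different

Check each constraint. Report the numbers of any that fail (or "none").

Violated: 1, 3.

(1) eta = 16 ≠ 15 and delta = 19 ≠ 20; both disjuncts false — violated.
(2) 4gamma + 4beta = 4(18) + 4(2) = 80 — satisfied.
(3) max(9, 16) = 16, not 13 — violated.
(4) min(19, 10) = 10 — satisfied.
(5) delta * eps = 19 * 19 = 361 — satisfied.
(6) beta - theta = 2 - 10 = -8 — satisfied.
(7) delta + eta = 19 + 16 = 35; 35 ≤ 37 — satisfied.
(8) theta = 10 is in {10, 14, 12} — satisfied.
(9) theta + beta = 12; 12 mod 6 = 0 — satisfied.
(10) eps = 19, and 19 ≠ 20 — satisfied.
(11) values 18, 10, 19, 2 are pairwise distinct — satisfied.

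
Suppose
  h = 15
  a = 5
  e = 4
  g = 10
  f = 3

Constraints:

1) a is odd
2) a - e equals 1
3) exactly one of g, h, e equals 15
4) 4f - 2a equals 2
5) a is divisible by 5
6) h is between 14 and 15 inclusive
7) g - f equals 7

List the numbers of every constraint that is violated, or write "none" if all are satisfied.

None — every constraint holds.

1) a = 5 is odd — holds.
2) a - e = 5 - 4 = 1 — holds.
3) g=10, h=15, e=4; 1 of them equals 15 — holds.
4) 4f - 2a = 4(3) - 2(5) = 2 — holds.
5) 5 / 5 = 1, so 5 divides 5 — holds.
6) h = 15 lies in [14, 15] — holds.
7) g - f = 10 - 3 = 7 — holds.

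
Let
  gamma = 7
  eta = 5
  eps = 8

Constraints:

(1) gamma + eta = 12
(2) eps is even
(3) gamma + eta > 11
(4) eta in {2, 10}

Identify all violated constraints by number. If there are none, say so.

The assignment fails constraint 4.

(1) gamma + eta = 7 + 5 = 12  ✓
(2) eps = 8 is even  ✓
(3) gamma + eta = 7 + 5 = 12; 12 > 11  ✓
(4) eta = 5 is not in {2, 10}  ✗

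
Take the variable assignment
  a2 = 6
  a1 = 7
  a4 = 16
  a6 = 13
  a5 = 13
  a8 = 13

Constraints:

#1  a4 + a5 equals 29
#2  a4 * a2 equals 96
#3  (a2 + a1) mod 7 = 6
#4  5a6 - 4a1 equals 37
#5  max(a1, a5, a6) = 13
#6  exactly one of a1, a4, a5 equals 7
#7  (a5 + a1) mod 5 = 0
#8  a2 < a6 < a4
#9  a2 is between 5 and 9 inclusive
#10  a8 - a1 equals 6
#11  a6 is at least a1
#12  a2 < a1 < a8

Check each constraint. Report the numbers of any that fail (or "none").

#1 a4 + a5 = 16 + 13 = 29  ✔
#2 a4 * a2 = 16 * 6 = 96  ✔
#3 a2 + a1 = 13; 13 mod 7 = 6  ✔
#4 5a6 - 4a1 = 5(13) - 4(7) = 37  ✔
#5 max(7, 13, 13) = 13  ✔
#6 a1=7, a4=16, a5=13; 1 of them equals 7  ✔
#7 a5 + a1 = 20; 20 mod 5 = 0  ✔
#8 values 6 < 13 < 16  ✔
#9 a2 = 6 lies in [5, 9]  ✔
#10 a8 - a1 = 13 - 7 = 6  ✔
#11 a6 = 13, a1 = 7; 13 ≥ 7  ✔
#12 values 6 < 7 < 13  ✔

Yes — all constraints hold.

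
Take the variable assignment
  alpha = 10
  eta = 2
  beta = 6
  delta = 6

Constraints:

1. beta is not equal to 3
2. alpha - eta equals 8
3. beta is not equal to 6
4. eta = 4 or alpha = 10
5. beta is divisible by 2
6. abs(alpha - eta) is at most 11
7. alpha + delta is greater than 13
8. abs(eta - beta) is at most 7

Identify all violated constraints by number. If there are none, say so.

1. beta = 6, and 6 ≠ 3 — holds.
2. alpha - eta = 10 - 2 = 8 — holds.
3. beta = 6, but 6 is required to differ — does not hold.
4. eta = 2 ≠ 4, but alpha = 10 = 10 (second disjunct) — holds.
5. 6 / 2 = 3, so 2 divides 6 — holds.
6. abs(10 - 2) = 8; 8 ≤ 11 — holds.
7. alpha + delta = 10 + 6 = 16; 16 > 13 — holds.
8. abs(2 - 6) = 4; 4 ≤ 7 — holds.

The assignment fails constraint 3.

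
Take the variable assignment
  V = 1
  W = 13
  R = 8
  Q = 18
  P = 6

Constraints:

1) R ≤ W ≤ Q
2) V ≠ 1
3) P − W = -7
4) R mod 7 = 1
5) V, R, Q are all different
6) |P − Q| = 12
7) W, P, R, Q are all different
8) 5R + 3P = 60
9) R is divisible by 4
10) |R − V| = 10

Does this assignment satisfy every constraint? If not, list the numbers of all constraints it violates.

1) values 8 ≤ 13 ≤ 18 — holds.
2) V = 1, but 1 is required to differ — fails.
3) P − W = 6 − 13 = -7 — holds.
4) 8 mod 7 = 1 — holds.
5) values 1, 8, 18 are pairwise distinct — holds.
6) |6 − 18| = 12 — holds.
7) values 13, 6, 8, 18 are pairwise distinct — holds.
8) 5R + 3P = 5(8) + 3(6) = 58, not 60 — fails.
9) 8 / 4 = 2, so 4 divides 8 — holds.
10) |8 − 1| = 7, not 10 — fails.

No — constraints 2, 8, 10 are not satisfied.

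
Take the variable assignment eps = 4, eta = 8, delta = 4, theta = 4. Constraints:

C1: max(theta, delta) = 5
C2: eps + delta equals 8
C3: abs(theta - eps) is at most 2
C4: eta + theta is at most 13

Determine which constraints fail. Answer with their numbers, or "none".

C1: max(4, 4) = 4, not 5 — violated.
C2: eps + delta = 4 + 4 = 8 — OK.
C3: abs(4 - 4) = 0; 0 ≤ 2 — OK.
C4: eta + theta = 8 + 4 = 12; 12 ≤ 13 — OK.

No — constraint 1 is not satisfied.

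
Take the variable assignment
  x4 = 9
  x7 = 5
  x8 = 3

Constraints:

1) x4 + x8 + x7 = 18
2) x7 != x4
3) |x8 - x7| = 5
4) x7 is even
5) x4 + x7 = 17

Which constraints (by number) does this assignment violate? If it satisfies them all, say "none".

Constraints 1, 3, 4, 5 are violated.

1) x4 + x8 + x7 = 9 + 3 + 5 = 17, not 18 — fails.
2) x7 = 5, x4 = 9; distinct — holds.
3) |3 - 5| = 2, not 5 — fails.
4) x7 = 5 is odd — fails.
5) x4 + x7 = 9 + 5 = 14, not 17 — fails.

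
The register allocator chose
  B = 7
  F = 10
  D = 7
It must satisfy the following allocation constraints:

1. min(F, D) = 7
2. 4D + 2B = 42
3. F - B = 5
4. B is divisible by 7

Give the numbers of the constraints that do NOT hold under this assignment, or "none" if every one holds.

Constraint 3 does not hold.

1. min(10, 7) = 7 — satisfied.
2. 4D + 2B = 4(7) + 2(7) = 42 — satisfied.
3. F - B = 10 - 7 = 3, not 5 — violated.
4. 7 / 7 = 1, so 7 divides 7 — satisfied.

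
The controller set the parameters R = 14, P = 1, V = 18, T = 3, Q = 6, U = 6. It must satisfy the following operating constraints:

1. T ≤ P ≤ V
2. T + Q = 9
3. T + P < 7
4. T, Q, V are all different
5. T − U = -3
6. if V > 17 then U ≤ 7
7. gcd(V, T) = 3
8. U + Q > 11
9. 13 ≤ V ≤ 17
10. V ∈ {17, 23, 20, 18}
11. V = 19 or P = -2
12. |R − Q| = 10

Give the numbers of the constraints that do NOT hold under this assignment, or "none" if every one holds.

1. values 3, 1, 18; T = 3 is not ≤ P = 1  fails
2. T + Q = 3 + 6 = 9  holds
3. T + P = 3 + 1 = 4; 4 < 7  holds
4. values 3, 6, 18 are pairwise distinct  holds
5. T − U = 3 − 6 = -3  holds
6. V = 18 > 17, so we need U ≤ 7; U = 6 ≤ 7  holds
7. gcd(18, 3) = 3  holds
8. U + Q = 6 + 6 = 12; 12 > 11  holds
9. V = 18 is outside [13, 17]  fails
10. V = 18 is in {17, 23, 20, 18}  holds
11. V = 18 ≠ 19 and P = 1 ≠ -2; both disjuncts false  fails
12. |14 − 6| = 8, not 10  fails

Constraints 1, 9, 11, and 12 do not hold.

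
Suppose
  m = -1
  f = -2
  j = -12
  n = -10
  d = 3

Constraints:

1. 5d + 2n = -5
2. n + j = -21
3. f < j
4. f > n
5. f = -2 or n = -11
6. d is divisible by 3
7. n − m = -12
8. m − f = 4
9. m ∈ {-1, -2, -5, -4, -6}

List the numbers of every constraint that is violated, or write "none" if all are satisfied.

1. 5d + 2n = 5(3) + 2(-10) = -5  holds
2. n + j = -10 + (-12) = -22, not -21  fails
3. f = -2, j = -12; -2 ≥ -12 (want <)  fails
4. f = -2, n = -10; -2 > -10  holds
5. f = -2 = -2 (first disjunct)  holds
6. 3 / 3 = 1, so 3 divides 3  holds
7. n − m = -10 − (-1) = -9, not -12  fails
8. m − f = -1 − (-2) = 1, not 4  fails
9. m = -1 is in {-1, -2, -5, -4, -6}  holds

Constraints 2, 3, 7, and 8 are violated.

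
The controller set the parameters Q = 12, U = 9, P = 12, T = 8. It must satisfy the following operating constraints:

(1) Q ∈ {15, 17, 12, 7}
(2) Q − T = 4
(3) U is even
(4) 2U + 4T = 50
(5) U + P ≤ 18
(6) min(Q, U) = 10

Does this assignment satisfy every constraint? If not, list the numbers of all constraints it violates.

(1) Q = 12 is in {15, 17, 12, 7}  OK
(2) Q − T = 12 − 8 = 4  OK
(3) U = 9 is odd  FAIL
(4) 2U + 4T = 2(9) + 4(8) = 50  OK
(5) U + P = 9 + 12 = 21; 21 > 18, bound 18 not met  FAIL
(6) min(12, 9) = 9, not 10  FAIL

Violated: 3, 5, and 6.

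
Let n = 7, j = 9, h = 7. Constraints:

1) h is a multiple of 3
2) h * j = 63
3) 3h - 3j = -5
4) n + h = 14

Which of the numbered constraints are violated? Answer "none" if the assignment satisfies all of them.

1) 7 = 3*2 + 1, so 3 does not divide 7  no
2) h * j = 7 * 9 = 63  yes
3) 3h - 3j = 3(7) - 3(9) = -6, not -5  no
4) n + h = 7 + 7 = 14  yes

Violated: 1 and 3.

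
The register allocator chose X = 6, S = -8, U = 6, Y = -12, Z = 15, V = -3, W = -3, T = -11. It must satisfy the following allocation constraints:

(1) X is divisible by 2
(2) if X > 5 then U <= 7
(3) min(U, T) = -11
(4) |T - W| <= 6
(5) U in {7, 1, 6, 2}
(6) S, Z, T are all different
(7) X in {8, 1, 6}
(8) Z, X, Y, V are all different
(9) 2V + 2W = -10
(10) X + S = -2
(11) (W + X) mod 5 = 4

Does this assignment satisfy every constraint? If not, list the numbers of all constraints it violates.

(1) 6 / 2 = 3, so 2 divides 6 — OK.
(2) X = 6 > 5, so we need U ≤ 7; U = 6 ≤ 7 — OK.
(3) min(6, -11) = -11 — OK.
(4) |-11 - (-3)| = 8; 8 > 6, exceeds bound 6 — violated.
(5) U = 6 is in {7, 1, 6, 2} — OK.
(6) values -8, 15, -11 are pairwise distinct — OK.
(7) X = 6 is in {8, 1, 6} — OK.
(8) values 15, 6, -12, -3 are pairwise distinct — OK.
(9) 2V + 2W = 2(-3) + 2(-3) = -12, not -10 — violated.
(10) X + S = 6 + (-8) = -2 — OK.
(11) W + X = 3; 3 mod 5 = 3, not 4 — violated.

The assignment fails constraints 4, 9, and 11.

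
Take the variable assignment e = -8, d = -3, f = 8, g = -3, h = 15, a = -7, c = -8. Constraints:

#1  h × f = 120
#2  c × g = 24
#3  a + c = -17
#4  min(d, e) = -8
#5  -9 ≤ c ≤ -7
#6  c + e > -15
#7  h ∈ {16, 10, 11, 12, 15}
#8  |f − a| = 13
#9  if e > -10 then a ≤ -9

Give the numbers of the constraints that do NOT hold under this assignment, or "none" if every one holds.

#1 h × f = 15 × 8 = 120 — holds.
#2 c × g = -8 × (-3) = 24 — holds.
#3 a + c = -7 + (-8) = -15, not -17 — fails.
#4 min(-3, -8) = -8 — holds.
#5 c = -8 lies in [-9, -7] — holds.
#6 c + e = -8 + (-8) = -16; -16 ≤ -15, bound -15 not met — fails.
#7 h = 15 is in {16, 10, 11, 12, 15} — holds.
#8 |8 − (-7)| = 15, not 13 — fails.
#9 e = -8 > -10, so we need a ≤ -9; but a = -7 > -9 — fails.

The assignment fails constraints 3, 6, 8, and 9.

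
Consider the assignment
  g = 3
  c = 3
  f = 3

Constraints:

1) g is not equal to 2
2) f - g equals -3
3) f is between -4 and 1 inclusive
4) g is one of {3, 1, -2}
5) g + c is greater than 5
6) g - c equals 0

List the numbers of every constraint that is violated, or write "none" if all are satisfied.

1) g = 3, and 3 ≠ 2  OK
2) f - g = 3 - 3 = 0, not -3  FAIL
3) f = 3 is outside [-4, 1]  FAIL
4) g = 3 is in {3, 1, -2}  OK
5) g + c = 3 + 3 = 6; 6 > 5  OK
6) g - c = 3 - 3 = 0  OK

No — constraints 2 and 3 are not satisfied.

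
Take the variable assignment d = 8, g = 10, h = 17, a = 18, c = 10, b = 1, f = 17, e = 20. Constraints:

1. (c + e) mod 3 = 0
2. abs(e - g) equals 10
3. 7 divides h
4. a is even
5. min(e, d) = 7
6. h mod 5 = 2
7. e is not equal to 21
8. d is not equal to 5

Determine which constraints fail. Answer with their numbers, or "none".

1. c + e = 30; 30 mod 3 = 0  ✓
2. abs(20 - 10) = 10  ✓
3. 17 = 7*2 + 3, so 7 does not divide 17  ✗
4. a = 18 is even  ✓
5. min(20, 8) = 8, not 7  ✗
6. 17 mod 5 = 2  ✓
7. e = 20, and 20 ≠ 21  ✓
8. d = 8, and 8 ≠ 5  ✓

The assignment fails constraints 3 and 5.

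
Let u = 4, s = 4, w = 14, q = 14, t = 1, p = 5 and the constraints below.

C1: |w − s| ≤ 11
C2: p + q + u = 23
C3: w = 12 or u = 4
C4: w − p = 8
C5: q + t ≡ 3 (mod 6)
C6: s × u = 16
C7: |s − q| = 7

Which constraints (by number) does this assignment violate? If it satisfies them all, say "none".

Constraints 4 and 7 do not hold.

C1: |14 − 4| = 10; 10 ≤ 11 — holds.
C2: p + q + u = 5 + 14 + 4 = 23 — holds.
C3: w = 14 ≠ 12, but u = 4 = 4 (second disjunct) — holds.
C4: w − p = 14 − 5 = 9, not 8 — does not hold.
C5: q + t = 15; 15 mod 6 = 3 — holds.
C6: s × u = 4 × 4 = 16 — holds.
C7: |4 − 14| = 10, not 7 — does not hold.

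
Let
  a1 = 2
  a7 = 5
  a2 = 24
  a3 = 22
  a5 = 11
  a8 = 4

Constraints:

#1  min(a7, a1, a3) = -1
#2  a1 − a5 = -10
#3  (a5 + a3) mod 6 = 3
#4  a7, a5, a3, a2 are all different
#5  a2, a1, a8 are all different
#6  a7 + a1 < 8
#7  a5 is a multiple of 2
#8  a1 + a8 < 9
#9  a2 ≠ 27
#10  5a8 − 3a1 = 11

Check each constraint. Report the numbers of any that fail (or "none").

Constraints 1, 2, 7, and 10 are violated.

#1 min(5, 2, 22) = 2, not -1  false
#2 a1 − a5 = 2 − 11 = -9, not -10  false
#3 a5 + a3 = 33; 33 mod 6 = 3  true
#4 values 5, 11, 22, 24 are pairwise distinct  true
#5 values 24, 2, 4 are pairwise distinct  true
#6 a7 + a1 = 5 + 2 = 7; 7 < 8  true
#7 11 = 2×5 + 1, so 2 does not divide 11  false
#8 a1 + a8 = 2 + 4 = 6; 6 < 9  true
#9 a2 = 24, and 24 ≠ 27  true
#10 5a8 − 3a1 = 5(4) − 3(2) = 14, not 11  false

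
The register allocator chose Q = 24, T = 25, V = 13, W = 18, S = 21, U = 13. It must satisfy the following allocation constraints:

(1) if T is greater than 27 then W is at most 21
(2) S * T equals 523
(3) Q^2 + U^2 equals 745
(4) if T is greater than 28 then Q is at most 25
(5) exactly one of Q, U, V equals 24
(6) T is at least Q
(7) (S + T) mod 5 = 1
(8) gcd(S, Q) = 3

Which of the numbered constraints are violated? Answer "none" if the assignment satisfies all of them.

(1) T = 25, not > 27; antecedent false, conditional vacuously true  true
(2) S * T = 21 * 25 = 525, not 523  false
(3) Q^2 + U^2 = 24^2 + 13^2 = 576 + 169 = 745  true
(4) T = 25, not > 28; antecedent false, conditional vacuously true  true
(5) Q=24, U=13, V=13; 1 of them equals 24  true
(6) T = 25, Q = 24; 25 ≥ 24  true
(7) S + T = 46; 46 mod 5 = 1  true
(8) gcd(21, 24) = 3  true

Violated: 2.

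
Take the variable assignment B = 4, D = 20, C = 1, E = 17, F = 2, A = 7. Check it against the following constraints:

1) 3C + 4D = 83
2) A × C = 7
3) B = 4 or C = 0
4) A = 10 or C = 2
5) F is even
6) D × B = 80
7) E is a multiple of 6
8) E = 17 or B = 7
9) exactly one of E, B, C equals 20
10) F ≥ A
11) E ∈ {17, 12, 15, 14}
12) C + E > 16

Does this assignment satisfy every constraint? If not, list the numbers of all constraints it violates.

The assignment fails constraints 4, 7, 9, 10.

1) 3C + 4D = 3(1) + 4(20) = 83 — satisfied.
2) A × C = 7 × 1 = 7 — satisfied.
3) B = 4 = 4 (first disjunct) — satisfied.
4) A = 7 ≠ 10 and C = 1 ≠ 2; both disjuncts false — violated.
5) F = 2 is even — satisfied.
6) D × B = 20 × 4 = 80 — satisfied.
7) 17 = 6×2 + 5, so 6 does not divide 17 — violated.
8) E = 17 = 17 (first disjunct) — satisfied.
9) E=17, B=4, C=1; 0 of them equal 20, not exactly one — violated.
10) F = 2, A = 7; 2 < 7 (want ≥) — violated.
11) E = 17 is in {17, 12, 15, 14} — satisfied.
12) C + E = 1 + 17 = 18; 18 > 16 — satisfied.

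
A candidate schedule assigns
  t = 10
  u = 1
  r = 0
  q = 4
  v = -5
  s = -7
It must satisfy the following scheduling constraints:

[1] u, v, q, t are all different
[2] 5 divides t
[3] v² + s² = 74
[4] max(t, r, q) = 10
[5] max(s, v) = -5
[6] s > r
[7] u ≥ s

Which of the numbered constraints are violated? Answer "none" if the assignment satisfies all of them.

Violated: 6.

[1] values 1, -5, 4, 10 are pairwise distinct — holds.
[2] 10 / 5 = 2, so 5 divides 10 — holds.
[3] v² + s² = (-5)² + (-7)² = 25 + 49 = 74 — holds.
[4] max(10, 0, 4) = 10 — holds.
[5] max(-7, -5) = -5 — holds.
[6] s = -7, r = 0; -7 ≤ 0 (want >) — fails.
[7] u = 1, s = -7; 1 ≥ -7 — holds.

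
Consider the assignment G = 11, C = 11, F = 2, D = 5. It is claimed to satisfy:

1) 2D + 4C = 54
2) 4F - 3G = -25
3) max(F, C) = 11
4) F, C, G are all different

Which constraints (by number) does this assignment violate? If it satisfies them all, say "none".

1) 2D + 4C = 2(5) + 4(11) = 54  true
2) 4F - 3G = 4(2) - 3(11) = -25  true
3) max(2, 11) = 11  true
4) C = G = 11, not all different  false

No — constraint 4 is not satisfied.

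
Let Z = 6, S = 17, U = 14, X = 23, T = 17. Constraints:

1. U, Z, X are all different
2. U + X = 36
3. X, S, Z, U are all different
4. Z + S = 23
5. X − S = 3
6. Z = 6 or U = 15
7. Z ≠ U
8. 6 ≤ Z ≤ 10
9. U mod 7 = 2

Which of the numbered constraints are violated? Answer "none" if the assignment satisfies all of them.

No — constraints 2, 5, 9 are not satisfied.

1. values 14, 6, 23 are pairwise distinct  yes
2. U + X = 14 + 23 = 37, not 36  no
3. values 23, 17, 6, 14 are pairwise distinct  yes
4. Z + S = 6 + 17 = 23  yes
5. X − S = 23 − 17 = 6, not 3  no
6. Z = 6 = 6 (first disjunct)  yes
7. Z = 6, U = 14; distinct  yes
8. Z = 6 lies in [6, 10]  yes
9. 14 mod 7 = 0, not 2  no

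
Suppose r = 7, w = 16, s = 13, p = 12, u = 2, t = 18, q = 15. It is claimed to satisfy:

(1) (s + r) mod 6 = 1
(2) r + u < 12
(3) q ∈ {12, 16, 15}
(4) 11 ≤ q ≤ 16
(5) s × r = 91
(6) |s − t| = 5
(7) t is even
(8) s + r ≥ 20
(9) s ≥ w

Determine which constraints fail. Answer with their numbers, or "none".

(1) s + r = 20; 20 mod 6 = 2, not 1 — violated.
(2) r + u = 7 + 2 = 9; 9 < 12 — OK.
(3) q = 15 is in {12, 16, 15} — OK.
(4) q = 15 lies in [11, 16] — OK.
(5) s × r = 13 × 7 = 91 — OK.
(6) |13 − 18| = 5 — OK.
(7) t = 18 is even — OK.
(8) s + r = 13 + 7 = 20; 20 ≥ 20 — OK.
(9) s = 13, w = 16; 13 < 16 (want ≥) — violated.

Constraints 1 and 9 are violated.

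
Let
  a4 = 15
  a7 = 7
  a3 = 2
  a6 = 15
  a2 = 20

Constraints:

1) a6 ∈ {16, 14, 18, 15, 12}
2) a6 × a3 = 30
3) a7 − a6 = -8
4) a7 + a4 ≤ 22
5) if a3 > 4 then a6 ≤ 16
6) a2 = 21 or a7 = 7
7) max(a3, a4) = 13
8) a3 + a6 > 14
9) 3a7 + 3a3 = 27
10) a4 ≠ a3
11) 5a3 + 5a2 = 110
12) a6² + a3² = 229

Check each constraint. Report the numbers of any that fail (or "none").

Violated: 7.

1) a6 = 15 is in {16, 14, 18, 15, 12}  true
2) a6 × a3 = 15 × 2 = 30  true
3) a7 − a6 = 7 − 15 = -8  true
4) a7 + a4 = 7 + 15 = 22; 22 ≤ 22  true
5) a3 = 2, not > 4; antecedent false, conditional vacuously true  true
6) a2 = 20 ≠ 21, but a7 = 7 = 7 (second disjunct)  true
7) max(2, 15) = 15, not 13  false
8) a3 + a6 = 2 + 15 = 17; 17 > 14  true
9) 3a7 + 3a3 = 3(7) + 3(2) = 27  true
10) a4 = 15, a3 = 2; distinct  true
11) 5a3 + 5a2 = 5(2) + 5(20) = 110  true
12) a6² + a3² = 15² + 2² = 225 + 4 = 229  true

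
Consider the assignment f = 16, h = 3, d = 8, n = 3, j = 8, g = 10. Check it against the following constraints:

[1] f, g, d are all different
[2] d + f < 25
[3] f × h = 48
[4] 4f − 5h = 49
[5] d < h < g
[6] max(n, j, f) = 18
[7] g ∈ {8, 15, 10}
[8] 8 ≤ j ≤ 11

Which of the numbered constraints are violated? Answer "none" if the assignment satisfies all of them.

The assignment fails constraints 5 and 6.

[1] values 16, 10, 8 are pairwise distinct — holds.
[2] d + f = 8 + 16 = 24; 24 < 25 — holds.
[3] f × h = 16 × 3 = 48 — holds.
[4] 4f − 5h = 4(16) − 5(3) = 49 — holds.
[5] values 8, 3, 10; d = 8 is not < h = 3 — fails.
[6] max(3, 8, 16) = 16, not 18 — fails.
[7] g = 10 is in {8, 15, 10} — holds.
[8] j = 8 lies in [8, 11] — holds.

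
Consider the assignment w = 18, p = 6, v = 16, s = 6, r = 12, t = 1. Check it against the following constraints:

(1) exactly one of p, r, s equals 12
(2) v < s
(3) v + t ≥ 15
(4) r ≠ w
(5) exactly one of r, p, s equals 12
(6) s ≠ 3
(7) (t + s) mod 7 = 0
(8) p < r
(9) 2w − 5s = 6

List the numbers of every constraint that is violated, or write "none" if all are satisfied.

Violated: 2.

(1) p=6, r=12, s=6; 1 of them equals 12 — OK.
(2) v = 16, s = 6; 16 ≥ 6 (want <) — violated.
(3) v + t = 16 + 1 = 17; 17 ≥ 15 — OK.
(4) r = 12, w = 18; distinct — OK.
(5) r=12, p=6, s=6; 1 of them equals 12 — OK.
(6) s = 6, and 6 ≠ 3 — OK.
(7) t + s = 7; 7 mod 7 = 0 — OK.
(8) p = 6, r = 12; 6 < 12 — OK.
(9) 2w − 5s = 2(18) − 5(6) = 6 — OK.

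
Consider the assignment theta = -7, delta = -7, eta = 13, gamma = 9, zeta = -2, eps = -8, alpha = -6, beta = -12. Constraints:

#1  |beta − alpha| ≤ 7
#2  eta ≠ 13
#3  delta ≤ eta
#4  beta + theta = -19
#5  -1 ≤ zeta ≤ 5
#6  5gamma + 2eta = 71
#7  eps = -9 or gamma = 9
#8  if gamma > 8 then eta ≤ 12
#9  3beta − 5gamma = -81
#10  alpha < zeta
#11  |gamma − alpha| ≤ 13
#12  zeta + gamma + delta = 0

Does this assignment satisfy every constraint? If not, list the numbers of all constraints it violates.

Violated: 2, 5, 8, and 11.

#1 |-12 − (-6)| = 6; 6 ≤ 7 — holds.
#2 eta = 13, but 13 is required to differ — does not hold.
#3 delta = -7, eta = 13; -7 ≤ 13 — holds.
#4 beta + theta = -12 + (-7) = -19 — holds.
#5 zeta = -2 is outside [-1, 5] — does not hold.
#6 5gamma + 2eta = 5(9) + 2(13) = 71 — holds.
#7 eps = -8 ≠ -9, but gamma = 9 = 9 (second disjunct) — holds.
#8 gamma = 9 > 8, so we need eta ≤ 12; but eta = 13 > 12 — does not hold.
#9 3beta − 5gamma = 3(-12) − 5(9) = -81 — holds.
#10 alpha = -6, zeta = -2; -6 < -2 — holds.
#11 |9 − (-6)| = 15; 15 > 13, exceeds bound 13 — does not hold.
#12 zeta + gamma + delta = -2 + 9 + (-7) = 0 — holds.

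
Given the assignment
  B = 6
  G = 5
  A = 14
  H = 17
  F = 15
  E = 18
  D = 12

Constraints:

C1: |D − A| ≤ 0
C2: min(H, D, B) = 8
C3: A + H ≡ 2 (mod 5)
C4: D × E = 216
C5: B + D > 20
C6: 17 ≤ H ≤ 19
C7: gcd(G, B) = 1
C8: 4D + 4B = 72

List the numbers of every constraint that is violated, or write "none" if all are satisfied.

C1: |12 − 14| = 2; 2 > 0, exceeds bound 0 — does not hold.
C2: min(17, 12, 6) = 6, not 8 — does not hold.
C3: A + H = 31; 31 mod 5 = 1, not 2 — does not hold.
C4: D × E = 12 × 18 = 216 — holds.
C5: B + D = 6 + 12 = 18; 18 ≤ 20, bound 20 not met — does not hold.
C6: H = 17 lies in [17, 19] — holds.
C7: gcd(5, 6) = 1 — holds.
C8: 4D + 4B = 4(12) + 4(6) = 72 — holds.

Constraints 1, 2, 3, 5 do not hold.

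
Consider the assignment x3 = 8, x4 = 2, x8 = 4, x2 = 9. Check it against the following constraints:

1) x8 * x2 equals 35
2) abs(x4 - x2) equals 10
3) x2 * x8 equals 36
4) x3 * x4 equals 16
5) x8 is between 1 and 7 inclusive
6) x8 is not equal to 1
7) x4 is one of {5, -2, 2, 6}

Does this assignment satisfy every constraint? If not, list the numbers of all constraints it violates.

Constraints 1 and 2 are violated.

1) x8 * x2 = 4 * 9 = 36, not 35  fails
2) abs(2 - 9) = 7, not 10  fails
3) x2 * x8 = 9 * 4 = 36  holds
4) x3 * x4 = 8 * 2 = 16  holds
5) x8 = 4 lies in [1, 7]  holds
6) x8 = 4, and 4 ≠ 1  holds
7) x4 = 2 is in {5, -2, 2, 6}  holds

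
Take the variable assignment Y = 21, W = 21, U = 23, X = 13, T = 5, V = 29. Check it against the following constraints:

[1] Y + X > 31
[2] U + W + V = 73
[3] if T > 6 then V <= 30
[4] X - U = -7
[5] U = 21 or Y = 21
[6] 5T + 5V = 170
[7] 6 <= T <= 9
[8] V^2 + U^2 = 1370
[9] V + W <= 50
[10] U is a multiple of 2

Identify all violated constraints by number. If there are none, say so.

Constraints 4, 7, 10 are violated.

[1] Y + X = 21 + 13 = 34; 34 > 31 — holds.
[2] U + W + V = 23 + 21 + 29 = 73 — holds.
[3] T = 5, not > 6; antecedent false, conditional vacuously true — holds.
[4] X - U = 13 - 23 = -10, not -7 — does not hold.
[5] U = 23 ≠ 21, but Y = 21 = 21 (second disjunct) — holds.
[6] 5T + 5V = 5(5) + 5(29) = 170 — holds.
[7] T = 5 is outside [6, 9] — does not hold.
[8] V^2 + U^2 = 29^2 + 23^2 = 841 + 529 = 1370 — holds.
[9] V + W = 29 + 21 = 50; 50 ≤ 50 — holds.
[10] 23 = 2*11 + 1, so 2 does not divide 23 — does not hold.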